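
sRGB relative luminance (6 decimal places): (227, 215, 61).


Linearize each channel (sRGB transfer function): c = v/255; c_lin = c/12.92 if c ≤ 0.04045, else ((c+0.055)/1.055)^2.4
  R: 227/255 ≈ 0.890196 > 0.04045 → ((0.890196+0.055)/1.055)^2.4 ≈ 0.768151
  G: 215/255 ≈ 0.843137 > 0.04045 → ((0.843137+0.055)/1.055)^2.4 ≈ 0.679542
  B: 61/255 ≈ 0.239216 > 0.04045 → ((0.239216+0.055)/1.055)^2.4 ≈ 0.046665
R_lin = 0.768151, G_lin = 0.679542, B_lin = 0.046665
L = 0.2126×R + 0.7152×G + 0.0722×B
L = 0.2126×0.768151 + 0.7152×0.679542 + 0.0722×0.046665
L ≈ 0.652687


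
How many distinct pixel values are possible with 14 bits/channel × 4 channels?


Total bits = 14 bits/channel × 4 channels = 56 bits
Distinct pixel values = 2^56
= 72,057,594,037,927,936 pixel values


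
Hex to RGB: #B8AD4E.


B8 → 184 (R)
AD → 173 (G)
4E → 78 (B)
= RGB(184, 173, 78)


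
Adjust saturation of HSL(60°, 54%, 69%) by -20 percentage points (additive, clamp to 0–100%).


Original S = 54%
Adjustment = -20 percentage points
New S = 54 + (-20) = 34
Clamp to [0, 100] → 34
= HSL(60°, 34%, 69%)


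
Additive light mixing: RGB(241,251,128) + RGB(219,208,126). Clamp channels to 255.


Additive: each channel = min(255, C₁+C₂)
R: 241+219 = 460 → 255
G: 251+208 = 459 → 255
B: 128+126 = 254 → 254
= RGB(255, 255, 254)


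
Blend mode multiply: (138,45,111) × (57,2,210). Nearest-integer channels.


Multiply: C = A×B/255, rounded to nearest integer
R: 138×57/255 = 7866/255 ≈ 30.847 → 31
G: 45×2/255 = 90/255 ≈ 0.353 → 0
B: 111×210/255 = 23310/255 ≈ 91.412 → 91
= RGB(31, 0, 91)


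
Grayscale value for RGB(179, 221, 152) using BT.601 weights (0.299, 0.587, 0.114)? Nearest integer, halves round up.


Gray = 0.299×R + 0.587×G + 0.114×B
Gray = 0.299×179 + 0.587×221 + 0.114×152
Gray = 53.521 + 129.727 + 17.328
Gray = 200.576 → round half up → 201
Gray = 201


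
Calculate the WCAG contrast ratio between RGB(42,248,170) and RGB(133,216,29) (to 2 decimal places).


Linearize each sRGB channel c=v/255: c/12.92 if c ≤ 0.04045 else ((c+0.055)/1.055)^2.4
L = 0.2126×R_lin + 0.7152×G_lin + 0.0722×B_lin
Color 1 (42,248,170):
  R=42: 42/255≈0.1647 > 0.04045 → ((0.1647+0.055)/1.055)^2.4 ≈ 0.02315
  G=248: 248/255≈0.9725 > 0.04045 → ((0.9725+0.055)/1.055)^2.4 ≈ 0.93869
  B=170: 170/255≈0.6667 > 0.04045 → ((0.6667+0.055)/1.055)^2.4 ≈ 0.40198
  L1 = 0.2126×0.02315 + 0.7152×0.93869 + 0.0722×0.40198 ≈ 0.70529
Color 2 (133,216,29):
  R=133: 133/255≈0.5216 > 0.04045 → ((0.5216+0.055)/1.055)^2.4 ≈ 0.23455
  G=216: 216/255≈0.8471 > 0.04045 → ((0.8471+0.055)/1.055)^2.4 ≈ 0.68669
  B=29: 29/255≈0.1137 > 0.04045 → ((0.1137+0.055)/1.055)^2.4 ≈ 0.01229
  L2 = 0.2126×0.23455 + 0.7152×0.68669 + 0.0722×0.01229 ≈ 0.54187
Lighter = 0.70529, Darker = 0.54187
Ratio = (L_lighter + 0.05) / (L_darker + 0.05)
Ratio = (0.70529 + 0.05) / (0.54187 + 0.05) = 0.75529 / 0.59187 ≈ 1.2761
Ratio ≈ 1.28:1


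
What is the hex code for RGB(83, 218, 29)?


R = 83 → 53 (hex)
G = 218 → DA (hex)
B = 29 → 1D (hex)
Hex = #53DA1D


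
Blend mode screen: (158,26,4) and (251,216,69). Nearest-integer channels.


Screen: C = 255 - (255-A)×(255-B)/255, rounded to nearest integer
R: 255 - (255-158)×(255-251)/255 = 255 - 388/255 ≈ 255 - 1.522 = 253.478 → 253
G: 255 - (255-26)×(255-216)/255 = 255 - 8931/255 ≈ 255 - 35.024 = 219.976 → 220
B: 255 - (255-4)×(255-69)/255 = 255 - 46686/255 ≈ 255 - 183.082 = 71.918 → 72
= RGB(253, 220, 72)


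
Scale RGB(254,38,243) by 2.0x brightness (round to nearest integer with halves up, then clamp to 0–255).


Multiply each channel by 2.0, round half up, clamp to [0, 255]
R: 254×2.0 = 508 → clamp → 255
G: 38×2.0 = 76
B: 243×2.0 = 486 → clamp → 255
= RGB(255, 76, 255)


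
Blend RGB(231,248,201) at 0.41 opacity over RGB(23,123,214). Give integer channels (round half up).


C = α×F + (1-α)×B, with 1-α = 0.59
R: 0.41×231 + 0.59×23 = 94.71 + 13.57 = 108.28 → 108
G: 0.41×248 + 0.59×123 = 101.68 + 72.57 = 174.25 → 174
B: 0.41×201 + 0.59×214 = 82.41 + 126.26 = 208.67 → 209
= RGB(108, 174, 209)


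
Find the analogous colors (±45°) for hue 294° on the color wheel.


Base hue: 294°
Left analog: (294 - 45) mod 360 = 249°
Right analog: (294 + 45) mod 360 = 339°
Analogous hues = 249° and 339°


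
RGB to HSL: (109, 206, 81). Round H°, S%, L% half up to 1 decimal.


Normalize: R'=109/255≈0.4275, G'=206/255≈0.8078, B'=81/255≈0.3176
Max=206/255, Min=81/255, Δ=Max-Min=125/255
L = (Max+Min)/2 = (206+81)/510 = 287/510 = 0.56274… → L = 56.3%
L > 0.5 → S = Δ/(2-Max-Min) = 125/(510-206-81) = 125/223 = 0.56053… → S = 56.1%
(the 1/255 factors cancel in S and H, so raw channel differences can be used)
Max is G' → H = 60 × ((B-R)/Δ + 2) = 60 × ((81-109)/125 + 2)
  -28/125 + 2 = -0.224 + 2 = 1.776
  H = 60 × 1.776 = 106.56° → H = 106.6°
= HSL(106.6°, 56.1%, 56.3%)


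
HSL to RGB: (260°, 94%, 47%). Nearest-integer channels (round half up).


H=260°, S=0.94, L=0.47
C = (1-|2L-1|)×S = (1-|-0.06|)×0.94 = 0.8836
H' = H/60 = 260/60 ≈ 4.3333; X = C×(1-|H' mod 2 - 1|) ≈ 0.2945
m = L - C/2 = 0.47 - 0.4418 = 0.0282
Sector ⌊H'⌋ = 4 → (R',G',B') = (≈0.2945, 0.0, 0.8836)
RGB = ((R'+m)×255, (G'+m)×255, (B'+m)×255) = (82.297, 7.191, 232.509)
Round half up → RGB(82, 7, 233)


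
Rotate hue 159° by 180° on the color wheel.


New hue = (H + rotation) mod 360
New hue = (159 + 180) mod 360
= 339 mod 360
= 339°


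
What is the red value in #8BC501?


Color: #8BC501
R = 8B = 139
G = C5 = 197
B = 01 = 1
Red = 139


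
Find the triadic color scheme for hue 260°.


Triadic: equally spaced at 120° intervals
H1 = 260°
H2 = (260 + 120) mod 360 = 20°
H3 = (260 + 240) mod 360 = 140°
Triadic = 260°, 20°, 140°


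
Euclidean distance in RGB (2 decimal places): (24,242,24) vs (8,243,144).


d = √[(R₁-R₂)² + (G₁-G₂)² + (B₁-B₂)²]
d = √[(24-8)² + (242-243)² + (24-144)²]
d = √[256 + 1 + 14400]
d = √14657
d ≈ 121.07


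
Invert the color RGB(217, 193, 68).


Invert: (255-R, 255-G, 255-B)
R: 255-217 = 38
G: 255-193 = 62
B: 255-68 = 187
= RGB(38, 62, 187)


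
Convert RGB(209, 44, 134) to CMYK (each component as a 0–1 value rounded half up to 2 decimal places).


R'=209/255≈0.8196, G'=44/255≈0.1725, B'=134/255≈0.5255
K = 1 - max(R',G',B') = 1 - 209/255 = 46/255 = 0.18039… → 0.18
(1-R'-K)/(1-K) simplifies to (max-R)/max with max = 209:
C = (209-209)/209 = 0/209 = 0 → 0.00
M = (209-44)/209 = 165/209 = 0.78947… → 0.79
Y = (209-134)/209 = 75/209 = 0.35885… → 0.36
= CMYK(0.00, 0.79, 0.36, 0.18)


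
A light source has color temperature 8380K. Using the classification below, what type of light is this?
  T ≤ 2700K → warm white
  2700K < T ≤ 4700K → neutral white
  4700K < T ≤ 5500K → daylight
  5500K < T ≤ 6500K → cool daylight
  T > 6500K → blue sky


Temperature: 8380K
8380K > 6500K → blue sky
Classification: blue sky


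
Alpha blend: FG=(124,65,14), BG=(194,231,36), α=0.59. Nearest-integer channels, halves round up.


C = α×F + (1-α)×B, with 1-α = 0.41
R: 0.59×124 + 0.41×194 = 73.16 + 79.54 = 152.70 → 153
G: 0.59×65 + 0.41×231 = 38.35 + 94.71 = 133.06 → 133
B: 0.59×14 + 0.41×36 = 8.26 + 14.76 = 23.02 → 23
= RGB(153, 133, 23)


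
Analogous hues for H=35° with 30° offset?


Base hue: 35°
Left analog: (35 - 30) mod 360 = 5°
Right analog: (35 + 30) mod 360 = 65°
Analogous hues = 5° and 65°


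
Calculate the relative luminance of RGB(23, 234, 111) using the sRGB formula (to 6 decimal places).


Linearize each channel (sRGB transfer function): c = v/255; c_lin = c/12.92 if c ≤ 0.04045, else ((c+0.055)/1.055)^2.4
  R: 23/255 ≈ 0.090196 > 0.04045 → ((0.090196+0.055)/1.055)^2.4 ≈ 0.008568
  G: 234/255 ≈ 0.917647 > 0.04045 → ((0.917647+0.055)/1.055)^2.4 ≈ 0.822786
  B: 111/255 ≈ 0.435294 > 0.04045 → ((0.435294+0.055)/1.055)^2.4 ≈ 0.158961
R_lin = 0.008568, G_lin = 0.822786, B_lin = 0.158961
L = 0.2126×R + 0.7152×G + 0.0722×B
L = 0.2126×0.008568 + 0.7152×0.822786 + 0.0722×0.158961
L ≈ 0.601755


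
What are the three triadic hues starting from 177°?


Triadic: equally spaced at 120° intervals
H1 = 177°
H2 = (177 + 120) mod 360 = 297°
H3 = (177 + 240) mod 360 = 57°
Triadic = 177°, 297°, 57°


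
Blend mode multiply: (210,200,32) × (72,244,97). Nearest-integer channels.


Multiply: C = A×B/255, rounded to nearest integer
R: 210×72/255 = 15120/255 ≈ 59.294 → 59
G: 200×244/255 = 48800/255 ≈ 191.373 → 191
B: 32×97/255 = 3104/255 ≈ 12.173 → 12
= RGB(59, 191, 12)


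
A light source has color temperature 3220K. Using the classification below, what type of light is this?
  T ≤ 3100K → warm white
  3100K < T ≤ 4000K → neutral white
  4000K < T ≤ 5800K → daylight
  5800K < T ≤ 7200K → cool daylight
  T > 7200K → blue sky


Temperature: 3220K
3100K < 3220K ≤ 4000K → neutral white
Classification: neutral white


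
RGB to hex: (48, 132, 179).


R = 48 → 30 (hex)
G = 132 → 84 (hex)
B = 179 → B3 (hex)
Hex = #3084B3


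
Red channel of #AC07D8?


Color: #AC07D8
R = AC = 172
G = 07 = 7
B = D8 = 216
Red = 172


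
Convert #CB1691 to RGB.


CB → 203 (R)
16 → 22 (G)
91 → 145 (B)
= RGB(203, 22, 145)


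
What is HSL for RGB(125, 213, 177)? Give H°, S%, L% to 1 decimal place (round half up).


Normalize: R'=125/255≈0.4902, G'=213/255≈0.8353, B'=177/255≈0.6941
Max=213/255, Min=125/255, Δ=Max-Min=88/255
L = (Max+Min)/2 = (213+125)/510 = 338/510 = 0.66274… → L = 66.3%
L > 0.5 → S = Δ/(2-Max-Min) = 88/(510-213-125) = 88/172 = 0.51162… → S = 51.2%
(the 1/255 factors cancel in S and H, so raw channel differences can be used)
Max is G' → H = 60 × ((B-R)/Δ + 2) = 60 × ((177-125)/88 + 2)
  52/88 + 2 = 0.5909… + 2 = 2.5909…
  H = 60 × 2.5909… = 155.454…° → H = 155.5°
= HSL(155.5°, 51.2%, 66.3%)


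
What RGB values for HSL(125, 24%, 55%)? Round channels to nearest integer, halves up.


H=125°, S=0.24, L=0.55
C = (1-|2L-1|)×S = (1-|0.10|)×0.24 = 0.216
H' = H/60 = 125/60 ≈ 2.0833; X = C×(1-|H' mod 2 - 1|) = 0.018
m = L - C/2 = 0.55 - 0.108 = 0.442
Sector ⌊H'⌋ = 2 → (R',G',B') = (0.0, 0.216, 0.018)
RGB = ((R'+m)×255, (G'+m)×255, (B'+m)×255) = (112.71, 167.79, 117.3)
Round half up → RGB(113, 168, 117)


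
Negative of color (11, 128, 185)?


Invert: (255-R, 255-G, 255-B)
R: 255-11 = 244
G: 255-128 = 127
B: 255-185 = 70
= RGB(244, 127, 70)


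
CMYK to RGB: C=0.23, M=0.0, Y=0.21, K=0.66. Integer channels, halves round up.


R = 255 × (1-C) × (1-K) = 255 × 0.77 × 0.34 = 66.759 → 67
G = 255 × (1-M) × (1-K) = 255 × 1.00 × 0.34 = 86.7 → 87
B = 255 × (1-Y) × (1-K) = 255 × 0.79 × 0.34 = 68.493 → 68
= RGB(67, 87, 68)


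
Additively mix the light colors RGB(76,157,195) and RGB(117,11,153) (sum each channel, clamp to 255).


Additive: each channel = min(255, C₁+C₂)
R: 76+117 = 193 → 193
G: 157+11 = 168 → 168
B: 195+153 = 348 → 255
= RGB(193, 168, 255)


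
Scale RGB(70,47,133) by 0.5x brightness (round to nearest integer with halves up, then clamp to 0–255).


Multiply each channel by 0.5, round half up, clamp to [0, 255]
R: 70×0.5 = 35
G: 47×0.5 = 23.5 → round → 24
B: 133×0.5 = 66.5 → round → 67
= RGB(35, 24, 67)


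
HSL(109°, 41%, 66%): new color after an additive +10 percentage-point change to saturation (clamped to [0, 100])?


Original S = 41%
Adjustment = +10 percentage points
New S = 41 + (10) = 51
Clamp to [0, 100] → 51
= HSL(109°, 51%, 66%)


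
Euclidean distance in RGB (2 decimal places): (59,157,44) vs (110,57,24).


d = √[(R₁-R₂)² + (G₁-G₂)² + (B₁-B₂)²]
d = √[(59-110)² + (157-57)² + (44-24)²]
d = √[2601 + 10000 + 400]
d = √13001
d ≈ 114.02


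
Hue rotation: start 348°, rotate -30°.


New hue = (H + rotation) mod 360
New hue = (348 -30) mod 360
= 318 mod 360
= 318°


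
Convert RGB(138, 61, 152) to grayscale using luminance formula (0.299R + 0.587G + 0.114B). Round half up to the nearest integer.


Gray = 0.299×R + 0.587×G + 0.114×B
Gray = 0.299×138 + 0.587×61 + 0.114×152
Gray = 41.262 + 35.807 + 17.328
Gray = 94.397 → round half up → 94
Gray = 94


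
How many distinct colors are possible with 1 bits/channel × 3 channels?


Total bits = 1 bits/channel × 3 channels = 3 bits
Distinct colors = 2^3
= 8 colors


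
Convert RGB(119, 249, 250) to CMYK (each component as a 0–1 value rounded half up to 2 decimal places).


R'=119/255≈0.4667, G'=249/255≈0.9765, B'=250/255≈0.9804
K = 1 - max(R',G',B') = 1 - 250/255 = 5/255 = 0.01960… → 0.02
(1-R'-K)/(1-K) simplifies to (max-R)/max with max = 250:
C = (250-119)/250 = 131/250 = 0.524 → 0.52
M = (250-249)/250 = 1/250 = 0.004 → 0.00
Y = (250-250)/250 = 0/250 = 0 → 0.00
= CMYK(0.52, 0.00, 0.00, 0.02)


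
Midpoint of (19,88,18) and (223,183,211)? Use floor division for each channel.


Midpoint: each channel = ⌊(C₁+C₂)/2⌋
R: ⌊(19+223)/2⌋ = 121
G: ⌊(88+183)/2⌋ = 135
B: ⌊(18+211)/2⌋ = 114
= RGB(121, 135, 114)


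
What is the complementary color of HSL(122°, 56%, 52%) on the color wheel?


Complement = opposite side of color wheel = hue + 180°
H' = (122 + 180) mod 360 = 302°
S and L unchanged.
= HSL(302°, 56%, 52%)


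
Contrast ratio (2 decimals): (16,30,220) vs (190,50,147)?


Linearize each sRGB channel c=v/255: c/12.92 if c ≤ 0.04045 else ((c+0.055)/1.055)^2.4
L = 0.2126×R_lin + 0.7152×G_lin + 0.0722×B_lin
Color 1 (16,30,220):
  R=16: 16/255≈0.0627 > 0.04045 → ((0.0627+0.055)/1.055)^2.4 ≈ 0.00518
  G=30: 30/255≈0.1176 > 0.04045 → ((0.1176+0.055)/1.055)^2.4 ≈ 0.01298
  B=220: 220/255≈0.8627 > 0.04045 → ((0.8627+0.055)/1.055)^2.4 ≈ 0.71569
  L1 = 0.2126×0.00518 + 0.7152×0.01298 + 0.0722×0.71569 ≈ 0.06206
Color 2 (190,50,147):
  R=190: 190/255≈0.7451 > 0.04045 → ((0.7451+0.055)/1.055)^2.4 ≈ 0.51492
  G=50: 50/255≈0.1961 > 0.04045 → ((0.1961+0.055)/1.055)^2.4 ≈ 0.03190
  B=147: 147/255≈0.5765 > 0.04045 → ((0.5765+0.055)/1.055)^2.4 ≈ 0.29177
  L2 = 0.2126×0.51492 + 0.7152×0.03190 + 0.0722×0.29177 ≈ 0.15335
Lighter = 0.15335, Darker = 0.06206
Ratio = (L_lighter + 0.05) / (L_darker + 0.05)
Ratio = (0.15335 + 0.05) / (0.06206 + 0.05) = 0.20335 / 0.11206 ≈ 1.8146
Ratio ≈ 1.81:1


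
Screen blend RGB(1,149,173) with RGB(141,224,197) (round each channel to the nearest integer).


Screen: C = 255 - (255-A)×(255-B)/255, rounded to nearest integer
R: 255 - (255-1)×(255-141)/255 = 255 - 28956/255 ≈ 255 - 113.553 = 141.447 → 141
G: 255 - (255-149)×(255-224)/255 = 255 - 3286/255 ≈ 255 - 12.886 = 242.114 → 242
B: 255 - (255-173)×(255-197)/255 = 255 - 4756/255 ≈ 255 - 18.651 = 236.349 → 236
= RGB(141, 242, 236)


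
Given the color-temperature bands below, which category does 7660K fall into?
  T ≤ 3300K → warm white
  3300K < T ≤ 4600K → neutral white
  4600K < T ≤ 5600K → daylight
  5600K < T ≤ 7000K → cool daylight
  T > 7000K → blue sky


Temperature: 7660K
7660K > 7000K → blue sky
Classification: blue sky


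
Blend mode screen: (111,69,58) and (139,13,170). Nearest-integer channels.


Screen: C = 255 - (255-A)×(255-B)/255, rounded to nearest integer
R: 255 - (255-111)×(255-139)/255 = 255 - 16704/255 ≈ 255 - 65.506 = 189.494 → 189
G: 255 - (255-69)×(255-13)/255 = 255 - 45012/255 ≈ 255 - 176.518 = 78.482 → 78
B: 255 - (255-58)×(255-170)/255 = 255 - 16745/255 ≈ 255 - 65.667 = 189.333 → 189
= RGB(189, 78, 189)


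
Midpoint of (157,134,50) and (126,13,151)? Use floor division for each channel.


Midpoint: each channel = ⌊(C₁+C₂)/2⌋
R: ⌊(157+126)/2⌋ = 141
G: ⌊(134+13)/2⌋ = 73
B: ⌊(50+151)/2⌋ = 100
= RGB(141, 73, 100)


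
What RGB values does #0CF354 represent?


0C → 12 (R)
F3 → 243 (G)
54 → 84 (B)
= RGB(12, 243, 84)


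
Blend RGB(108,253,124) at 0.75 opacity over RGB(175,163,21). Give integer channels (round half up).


C = α×F + (1-α)×B, with 1-α = 0.25
R: 0.75×108 + 0.25×175 = 81.00 + 43.75 = 124.75 → 125
G: 0.75×253 + 0.25×163 = 189.75 + 40.75 = 230.50 → 231
B: 0.75×124 + 0.25×21 = 93.00 + 5.25 = 98.25 → 98
= RGB(125, 231, 98)


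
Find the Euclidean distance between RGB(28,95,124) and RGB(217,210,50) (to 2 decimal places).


d = √[(R₁-R₂)² + (G₁-G₂)² + (B₁-B₂)²]
d = √[(28-217)² + (95-210)² + (124-50)²]
d = √[35721 + 13225 + 5476]
d = √54422
d ≈ 233.29


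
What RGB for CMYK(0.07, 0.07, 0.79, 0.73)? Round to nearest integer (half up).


R = 255 × (1-C) × (1-K) = 255 × 0.93 × 0.27 = 64.0305 → 64
G = 255 × (1-M) × (1-K) = 255 × 0.93 × 0.27 = 64.0305 → 64
B = 255 × (1-Y) × (1-K) = 255 × 0.21 × 0.27 = 14.4585 → 14
= RGB(64, 64, 14)


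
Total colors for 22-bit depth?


Colors = 2^bits = 2^22
= 4,194,304 colors


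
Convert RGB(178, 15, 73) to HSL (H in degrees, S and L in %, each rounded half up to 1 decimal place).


Normalize: R'=178/255≈0.6980, G'=15/255≈0.0588, B'=73/255≈0.2863
Max=178/255, Min=15/255, Δ=Max-Min=163/255
L = (Max+Min)/2 = (178+15)/510 = 193/510 = 0.37843… → L = 37.8%
L ≤ 0.5 → S = Δ/(Max+Min) = 163/(178+15) = 163/193 = 0.84455… → S = 84.5%
(the 1/255 factors cancel in S and H, so raw channel differences can be used)
Max is R' → H = 60 × (((G-B)/Δ) mod 6) = 60 × (((15-73)/163) mod 6)
  (-58)/163 = -0.3558…; negative, so add 6 → 5.6441…
  H = 60 × 5.6441… = 338.650…° → H = 338.7°
= HSL(338.7°, 84.5%, 37.8%)


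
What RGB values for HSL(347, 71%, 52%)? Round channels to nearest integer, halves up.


H=347°, S=0.71, L=0.52
C = (1-|2L-1|)×S = (1-|0.04|)×0.71 = 0.6816
H' = H/60 = 347/60 ≈ 5.7833; X = C×(1-|H' mod 2 - 1|) = 0.14768
m = L - C/2 = 0.52 - 0.3408 = 0.1792
Sector ⌊H'⌋ = 5 → (R',G',B') = (0.6816, 0.0, 0.14768)
RGB = ((R'+m)×255, (G'+m)×255, (B'+m)×255) = (219.504, 45.696, 83.3544)
Round half up → RGB(220, 46, 83)


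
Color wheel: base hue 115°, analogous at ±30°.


Base hue: 115°
Left analog: (115 - 30) mod 360 = 85°
Right analog: (115 + 30) mod 360 = 145°
Analogous hues = 85° and 145°


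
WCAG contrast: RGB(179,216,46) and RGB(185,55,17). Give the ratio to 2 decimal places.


Linearize each sRGB channel c=v/255: c/12.92 if c ≤ 0.04045 else ((c+0.055)/1.055)^2.4
L = 0.2126×R_lin + 0.7152×G_lin + 0.0722×B_lin
Color 1 (179,216,46):
  R=179: 179/255≈0.7020 > 0.04045 → ((0.7020+0.055)/1.055)^2.4 ≈ 0.45079
  G=216: 216/255≈0.8471 > 0.04045 → ((0.8471+0.055)/1.055)^2.4 ≈ 0.68669
  B=46: 46/255≈0.1804 > 0.04045 → ((0.1804+0.055)/1.055)^2.4 ≈ 0.02732
  L1 = 0.2126×0.45079 + 0.7152×0.68669 + 0.0722×0.02732 ≈ 0.58893
Color 2 (185,55,17):
  R=185: 185/255≈0.7255 > 0.04045 → ((0.7255+0.055)/1.055)^2.4 ≈ 0.48515
  G=55: 55/255≈0.2157 > 0.04045 → ((0.2157+0.055)/1.055)^2.4 ≈ 0.03820
  B=17: 17/255≈0.0667 > 0.04045 → ((0.0667+0.055)/1.055)^2.4 ≈ 0.00561
  L2 = 0.2126×0.48515 + 0.7152×0.03820 + 0.0722×0.00561 ≈ 0.13087
Lighter = 0.58893, Darker = 0.13087
Ratio = (L_lighter + 0.05) / (L_darker + 0.05)
Ratio = (0.58893 + 0.05) / (0.13087 + 0.05) = 0.63893 / 0.18087 ≈ 3.5325
Ratio ≈ 3.53:1


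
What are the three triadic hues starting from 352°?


Triadic: equally spaced at 120° intervals
H1 = 352°
H2 = (352 + 120) mod 360 = 112°
H3 = (352 + 240) mod 360 = 232°
Triadic = 352°, 112°, 232°


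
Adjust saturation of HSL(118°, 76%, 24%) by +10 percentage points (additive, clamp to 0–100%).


Original S = 76%
Adjustment = +10 percentage points
New S = 76 + (10) = 86
Clamp to [0, 100] → 86
= HSL(118°, 86%, 24%)


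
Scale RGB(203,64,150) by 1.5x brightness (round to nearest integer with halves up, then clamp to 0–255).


Multiply each channel by 1.5, round half up, clamp to [0, 255]
R: 203×1.5 = 304.5 → round → 305 → clamp → 255
G: 64×1.5 = 96
B: 150×1.5 = 225
= RGB(255, 96, 225)


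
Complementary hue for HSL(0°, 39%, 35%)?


Complement = opposite side of color wheel = hue + 180°
H' = (0 + 180) mod 360 = 180°
S and L unchanged.
= HSL(180°, 39%, 35%)


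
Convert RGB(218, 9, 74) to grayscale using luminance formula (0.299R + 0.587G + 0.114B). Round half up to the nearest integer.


Gray = 0.299×R + 0.587×G + 0.114×B
Gray = 0.299×218 + 0.587×9 + 0.114×74
Gray = 65.182 + 5.283 + 8.436
Gray = 78.901 → round half up → 79
Gray = 79


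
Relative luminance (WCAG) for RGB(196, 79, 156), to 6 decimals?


Linearize each channel (sRGB transfer function): c = v/255; c_lin = c/12.92 if c ≤ 0.04045, else ((c+0.055)/1.055)^2.4
  R: 196/255 ≈ 0.768627 > 0.04045 → ((0.768627+0.055)/1.055)^2.4 ≈ 0.552011
  G: 79/255 ≈ 0.309804 > 0.04045 → ((0.309804+0.055)/1.055)^2.4 ≈ 0.078187
  B: 156/255 ≈ 0.611765 > 0.04045 → ((0.611765+0.055)/1.055)^2.4 ≈ 0.332452
R_lin = 0.552011, G_lin = 0.078187, B_lin = 0.332452
L = 0.2126×R + 0.7152×G + 0.0722×B
L = 0.2126×0.552011 + 0.7152×0.078187 + 0.0722×0.332452
L ≈ 0.197280


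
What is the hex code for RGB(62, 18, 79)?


R = 62 → 3E (hex)
G = 18 → 12 (hex)
B = 79 → 4F (hex)
Hex = #3E124F


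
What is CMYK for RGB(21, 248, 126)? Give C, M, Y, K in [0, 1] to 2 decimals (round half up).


R'=21/255≈0.0824, G'=248/255≈0.9725, B'=126/255≈0.4941
K = 1 - max(R',G',B') = 1 - 248/255 = 7/255 = 0.02745… → 0.03
(1-R'-K)/(1-K) simplifies to (max-R)/max with max = 248:
C = (248-21)/248 = 227/248 = 0.91532… → 0.92
M = (248-248)/248 = 0/248 = 0 → 0.00
Y = (248-126)/248 = 122/248 = 0.49193… → 0.49
= CMYK(0.92, 0.00, 0.49, 0.03)


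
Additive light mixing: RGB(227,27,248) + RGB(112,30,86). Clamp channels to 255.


Additive: each channel = min(255, C₁+C₂)
R: 227+112 = 339 → 255
G: 27+30 = 57 → 57
B: 248+86 = 334 → 255
= RGB(255, 57, 255)


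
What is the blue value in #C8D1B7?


Color: #C8D1B7
R = C8 = 200
G = D1 = 209
B = B7 = 183
Blue = 183


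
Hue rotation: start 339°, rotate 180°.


New hue = (H + rotation) mod 360
New hue = (339 + 180) mod 360
= 519 mod 360
= 159°


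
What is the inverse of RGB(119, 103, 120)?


Invert: (255-R, 255-G, 255-B)
R: 255-119 = 136
G: 255-103 = 152
B: 255-120 = 135
= RGB(136, 152, 135)


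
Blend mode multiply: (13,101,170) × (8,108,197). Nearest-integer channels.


Multiply: C = A×B/255, rounded to nearest integer
R: 13×8/255 = 104/255 ≈ 0.408 → 0
G: 101×108/255 = 10908/255 ≈ 42.776 → 43
B: 170×197/255 = 33490/255 ≈ 131.333 → 131
= RGB(0, 43, 131)


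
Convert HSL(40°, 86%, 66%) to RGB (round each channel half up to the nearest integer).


H=40°, S=0.86, L=0.66
C = (1-|2L-1|)×S = (1-|0.32|)×0.86 = 0.5848
H' = H/60 = 40/60 ≈ 0.6667; X = C×(1-|H' mod 2 - 1|) ≈ 0.3899
m = L - C/2 = 0.66 - 0.2924 = 0.3676
Sector ⌊H'⌋ = 0 → (R',G',B') = (0.5848, ≈0.3899, 0.0)
RGB = ((R'+m)×255, (G'+m)×255, (B'+m)×255) = (242.862, 193.154, 93.738)
Round half up → RGB(243, 193, 94)


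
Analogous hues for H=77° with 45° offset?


Base hue: 77°
Left analog: (77 - 45) mod 360 = 32°
Right analog: (77 + 45) mod 360 = 122°
Analogous hues = 32° and 122°


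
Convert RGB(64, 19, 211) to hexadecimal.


R = 64 → 40 (hex)
G = 19 → 13 (hex)
B = 211 → D3 (hex)
Hex = #4013D3


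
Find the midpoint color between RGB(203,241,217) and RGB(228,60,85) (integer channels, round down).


Midpoint: each channel = ⌊(C₁+C₂)/2⌋
R: ⌊(203+228)/2⌋ = 215
G: ⌊(241+60)/2⌋ = 150
B: ⌊(217+85)/2⌋ = 151
= RGB(215, 150, 151)


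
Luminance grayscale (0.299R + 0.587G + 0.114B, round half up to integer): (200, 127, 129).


Gray = 0.299×R + 0.587×G + 0.114×B
Gray = 0.299×200 + 0.587×127 + 0.114×129
Gray = 59.800 + 74.549 + 14.706
Gray = 149.055 → round half up → 149
Gray = 149


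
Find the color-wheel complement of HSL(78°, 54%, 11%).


Complement = opposite side of color wheel = hue + 180°
H' = (78 + 180) mod 360 = 258°
S and L unchanged.
= HSL(258°, 54%, 11%)


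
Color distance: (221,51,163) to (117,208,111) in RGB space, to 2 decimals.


d = √[(R₁-R₂)² + (G₁-G₂)² + (B₁-B₂)²]
d = √[(221-117)² + (51-208)² + (163-111)²]
d = √[10816 + 24649 + 2704]
d = √38169
d ≈ 195.37


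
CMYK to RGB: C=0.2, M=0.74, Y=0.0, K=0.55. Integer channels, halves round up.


R = 255 × (1-C) × (1-K) = 255 × 0.80 × 0.45 = 91.8 → 92
G = 255 × (1-M) × (1-K) = 255 × 0.26 × 0.45 = 29.835 → 30
B = 255 × (1-Y) × (1-K) = 255 × 1.00 × 0.45 = 114.75 → 115
= RGB(92, 30, 115)


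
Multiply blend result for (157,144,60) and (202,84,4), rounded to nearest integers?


Multiply: C = A×B/255, rounded to nearest integer
R: 157×202/255 = 31714/255 ≈ 124.369 → 124
G: 144×84/255 = 12096/255 ≈ 47.435 → 47
B: 60×4/255 = 240/255 ≈ 0.941 → 1
= RGB(124, 47, 1)


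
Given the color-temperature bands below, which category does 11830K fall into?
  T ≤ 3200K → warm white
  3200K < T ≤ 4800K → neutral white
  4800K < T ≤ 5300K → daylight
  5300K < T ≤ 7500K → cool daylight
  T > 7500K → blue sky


Temperature: 11830K
11830K > 7500K → blue sky
Classification: blue sky


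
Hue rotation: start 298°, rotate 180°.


New hue = (H + rotation) mod 360
New hue = (298 + 180) mod 360
= 478 mod 360
= 118°


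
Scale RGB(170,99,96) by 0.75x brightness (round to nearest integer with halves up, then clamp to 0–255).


Multiply each channel by 0.75, round half up, clamp to [0, 255]
R: 170×0.75 = 127.5 → round → 128
G: 99×0.75 = 74.25 → round → 74
B: 96×0.75 = 72
= RGB(128, 74, 72)


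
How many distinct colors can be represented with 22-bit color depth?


Colors = 2^bits = 2^22
= 4,194,304 colors


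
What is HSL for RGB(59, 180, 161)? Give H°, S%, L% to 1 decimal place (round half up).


Normalize: R'=59/255≈0.2314, G'=180/255≈0.7059, B'=161/255≈0.6314
Max=180/255, Min=59/255, Δ=Max-Min=121/255
L = (Max+Min)/2 = (180+59)/510 = 239/510 = 0.46862… → L = 46.9%
L ≤ 0.5 → S = Δ/(Max+Min) = 121/(180+59) = 121/239 = 0.50627… → S = 50.6%
(the 1/255 factors cancel in S and H, so raw channel differences can be used)
Max is G' → H = 60 × ((B-R)/Δ + 2) = 60 × ((161-59)/121 + 2)
  102/121 + 2 = 0.8429… + 2 = 2.8429…
  H = 60 × 2.8429… = 170.578…° → H = 170.6°
= HSL(170.6°, 50.6%, 46.9%)


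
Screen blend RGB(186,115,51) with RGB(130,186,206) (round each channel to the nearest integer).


Screen: C = 255 - (255-A)×(255-B)/255, rounded to nearest integer
R: 255 - (255-186)×(255-130)/255 = 255 - 8625/255 ≈ 255 - 33.824 = 221.176 → 221
G: 255 - (255-115)×(255-186)/255 = 255 - 9660/255 ≈ 255 - 37.882 = 217.118 → 217
B: 255 - (255-51)×(255-206)/255 = 255 - 9996/255 ≈ 255 - 39.200 = 215.800 → 216
= RGB(221, 217, 216)


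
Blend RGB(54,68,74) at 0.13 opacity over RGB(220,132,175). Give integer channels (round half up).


C = α×F + (1-α)×B, with 1-α = 0.87
R: 0.13×54 + 0.87×220 = 7.02 + 191.40 = 198.42 → 198
G: 0.13×68 + 0.87×132 = 8.84 + 114.84 = 123.68 → 124
B: 0.13×74 + 0.87×175 = 9.62 + 152.25 = 161.87 → 162
= RGB(198, 124, 162)


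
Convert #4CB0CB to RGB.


4C → 76 (R)
B0 → 176 (G)
CB → 203 (B)
= RGB(76, 176, 203)


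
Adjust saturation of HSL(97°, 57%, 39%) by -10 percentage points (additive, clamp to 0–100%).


Original S = 57%
Adjustment = -10 percentage points
New S = 57 + (-10) = 47
Clamp to [0, 100] → 47
= HSL(97°, 47%, 39%)


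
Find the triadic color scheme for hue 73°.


Triadic: equally spaced at 120° intervals
H1 = 73°
H2 = (73 + 120) mod 360 = 193°
H3 = (73 + 240) mod 360 = 313°
Triadic = 73°, 193°, 313°


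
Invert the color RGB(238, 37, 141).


Invert: (255-R, 255-G, 255-B)
R: 255-238 = 17
G: 255-37 = 218
B: 255-141 = 114
= RGB(17, 218, 114)


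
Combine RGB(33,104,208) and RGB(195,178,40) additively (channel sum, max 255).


Additive: each channel = min(255, C₁+C₂)
R: 33+195 = 228 → 228
G: 104+178 = 282 → 255
B: 208+40 = 248 → 248
= RGB(228, 255, 248)


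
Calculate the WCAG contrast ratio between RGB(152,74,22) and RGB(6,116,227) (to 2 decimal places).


Linearize each sRGB channel c=v/255: c/12.92 if c ≤ 0.04045 else ((c+0.055)/1.055)^2.4
L = 0.2126×R_lin + 0.7152×G_lin + 0.0722×B_lin
Color 1 (152,74,22):
  R=152: 152/255≈0.5961 > 0.04045 → ((0.5961+0.055)/1.055)^2.4 ≈ 0.31399
  G=74: 74/255≈0.2902 > 0.04045 → ((0.2902+0.055)/1.055)^2.4 ≈ 0.06848
  B=22: 22/255≈0.0863 > 0.04045 → ((0.0863+0.055)/1.055)^2.4 ≈ 0.00802
  L1 = 0.2126×0.31399 + 0.7152×0.06848 + 0.0722×0.00802 ≈ 0.11631
Color 2 (6,116,227):
  R=6: 6/255≈0.0235 ≤ 0.04045 → 0.0235/12.92 ≈ 0.00182
  G=116: 116/255≈0.4549 > 0.04045 → ((0.4549+0.055)/1.055)^2.4 ≈ 0.17465
  B=227: 227/255≈0.8902 > 0.04045 → ((0.8902+0.055)/1.055)^2.4 ≈ 0.76815
  L2 = 0.2126×0.00182 + 0.7152×0.17465 + 0.0722×0.76815 ≈ 0.18076
Lighter = 0.18076, Darker = 0.11631
Ratio = (L_lighter + 0.05) / (L_darker + 0.05)
Ratio = (0.18076 + 0.05) / (0.11631 + 0.05) = 0.23076 / 0.16631 ≈ 1.3875
Ratio ≈ 1.39:1


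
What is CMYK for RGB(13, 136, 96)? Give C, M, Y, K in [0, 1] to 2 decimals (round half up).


R'=13/255≈0.0510, G'=136/255≈0.5333, B'=96/255≈0.3765
K = 1 - max(R',G',B') = 1 - 136/255 = 119/255 = 0.46666… → 0.47
(1-R'-K)/(1-K) simplifies to (max-R)/max with max = 136:
C = (136-13)/136 = 123/136 = 0.90441… → 0.90
M = (136-136)/136 = 0/136 = 0 → 0.00
Y = (136-96)/136 = 40/136 = 0.29411… → 0.29
= CMYK(0.90, 0.00, 0.29, 0.47)


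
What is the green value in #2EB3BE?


Color: #2EB3BE
R = 2E = 46
G = B3 = 179
B = BE = 190
Green = 179


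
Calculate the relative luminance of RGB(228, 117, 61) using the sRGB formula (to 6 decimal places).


Linearize each channel (sRGB transfer function): c = v/255; c_lin = c/12.92 if c ≤ 0.04045, else ((c+0.055)/1.055)^2.4
  R: 228/255 ≈ 0.894118 > 0.04045 → ((0.894118+0.055)/1.055)^2.4 ≈ 0.775822
  G: 117/255 ≈ 0.458824 > 0.04045 → ((0.458824+0.055)/1.055)^2.4 ≈ 0.177888
  B: 61/255 ≈ 0.239216 > 0.04045 → ((0.239216+0.055)/1.055)^2.4 ≈ 0.046665
R_lin = 0.775822, G_lin = 0.177888, B_lin = 0.046665
L = 0.2126×R + 0.7152×G + 0.0722×B
L = 0.2126×0.775822 + 0.7152×0.177888 + 0.0722×0.046665
L ≈ 0.295535


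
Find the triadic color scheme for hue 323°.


Triadic: equally spaced at 120° intervals
H1 = 323°
H2 = (323 + 120) mod 360 = 83°
H3 = (323 + 240) mod 360 = 203°
Triadic = 323°, 83°, 203°


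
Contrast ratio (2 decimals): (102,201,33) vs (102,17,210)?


Linearize each sRGB channel c=v/255: c/12.92 if c ≤ 0.04045 else ((c+0.055)/1.055)^2.4
L = 0.2126×R_lin + 0.7152×G_lin + 0.0722×B_lin
Color 1 (102,201,33):
  R=102: 102/255≈0.4000 > 0.04045 → ((0.4000+0.055)/1.055)^2.4 ≈ 0.13287
  G=201: 201/255≈0.7882 > 0.04045 → ((0.7882+0.055)/1.055)^2.4 ≈ 0.58408
  B=33: 33/255≈0.1294 > 0.04045 → ((0.1294+0.055)/1.055)^2.4 ≈ 0.01521
  L1 = 0.2126×0.13287 + 0.7152×0.58408 + 0.0722×0.01521 ≈ 0.44708
Color 2 (102,17,210):
  R=102: 102/255≈0.4000 > 0.04045 → ((0.4000+0.055)/1.055)^2.4 ≈ 0.13287
  G=17: 17/255≈0.0667 > 0.04045 → ((0.0667+0.055)/1.055)^2.4 ≈ 0.00561
  B=210: 210/255≈0.8235 > 0.04045 → ((0.8235+0.055)/1.055)^2.4 ≈ 0.64448
  L2 = 0.2126×0.13287 + 0.7152×0.00561 + 0.0722×0.64448 ≈ 0.07879
Lighter = 0.44708, Darker = 0.07879
Ratio = (L_lighter + 0.05) / (L_darker + 0.05)
Ratio = (0.44708 + 0.05) / (0.07879 + 0.05) = 0.49708 / 0.12879 ≈ 3.8597
Ratio ≈ 3.86:1


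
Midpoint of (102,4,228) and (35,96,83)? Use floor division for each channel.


Midpoint: each channel = ⌊(C₁+C₂)/2⌋
R: ⌊(102+35)/2⌋ = 68
G: ⌊(4+96)/2⌋ = 50
B: ⌊(228+83)/2⌋ = 155
= RGB(68, 50, 155)


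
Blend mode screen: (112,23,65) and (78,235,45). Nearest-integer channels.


Screen: C = 255 - (255-A)×(255-B)/255, rounded to nearest integer
R: 255 - (255-112)×(255-78)/255 = 255 - 25311/255 ≈ 255 - 99.259 = 155.741 → 156
G: 255 - (255-23)×(255-235)/255 = 255 - 4640/255 ≈ 255 - 18.196 = 236.804 → 237
B: 255 - (255-65)×(255-45)/255 = 255 - 39900/255 ≈ 255 - 156.471 = 98.529 → 99
= RGB(156, 237, 99)


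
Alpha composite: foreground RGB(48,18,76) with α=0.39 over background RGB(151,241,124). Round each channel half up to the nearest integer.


C = α×F + (1-α)×B, with 1-α = 0.61
R: 0.39×48 + 0.61×151 = 18.72 + 92.11 = 110.83 → 111
G: 0.39×18 + 0.61×241 = 7.02 + 147.01 = 154.03 → 154
B: 0.39×76 + 0.61×124 = 29.64 + 75.64 = 105.28 → 105
= RGB(111, 154, 105)


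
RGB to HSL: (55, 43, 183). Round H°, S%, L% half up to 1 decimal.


Normalize: R'=55/255≈0.2157, G'=43/255≈0.1686, B'=183/255≈0.7176
Max=183/255, Min=43/255, Δ=Max-Min=140/255
L = (Max+Min)/2 = (183+43)/510 = 226/510 = 0.44313… → L = 44.3%
L ≤ 0.5 → S = Δ/(Max+Min) = 140/(183+43) = 140/226 = 0.61946… → S = 61.9%
(the 1/255 factors cancel in S and H, so raw channel differences can be used)
Max is B' → H = 60 × ((R-G)/Δ + 4) = 60 × ((55-43)/140 + 4)
  12/140 + 4 = 0.0857… + 4 = 4.0857…
  H = 60 × 4.0857… = 245.142…° → H = 245.1°
= HSL(245.1°, 61.9%, 44.3%)


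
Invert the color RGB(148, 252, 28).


Invert: (255-R, 255-G, 255-B)
R: 255-148 = 107
G: 255-252 = 3
B: 255-28 = 227
= RGB(107, 3, 227)


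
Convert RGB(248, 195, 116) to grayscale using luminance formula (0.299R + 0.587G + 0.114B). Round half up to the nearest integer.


Gray = 0.299×R + 0.587×G + 0.114×B
Gray = 0.299×248 + 0.587×195 + 0.114×116
Gray = 74.152 + 114.465 + 13.224
Gray = 201.841 → round half up → 202
Gray = 202


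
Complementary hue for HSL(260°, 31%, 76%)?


Complement = opposite side of color wheel = hue + 180°
H' = (260 + 180) mod 360 = 80°
S and L unchanged.
= HSL(80°, 31%, 76%)


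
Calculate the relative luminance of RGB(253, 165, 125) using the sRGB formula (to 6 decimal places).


Linearize each channel (sRGB transfer function): c = v/255; c_lin = c/12.92 if c ≤ 0.04045, else ((c+0.055)/1.055)^2.4
  R: 253/255 ≈ 0.992157 > 0.04045 → ((0.992157+0.055)/1.055)^2.4 ≈ 0.982251
  G: 165/255 ≈ 0.647059 > 0.04045 → ((0.647059+0.055)/1.055)^2.4 ≈ 0.376262
  B: 125/255 ≈ 0.490196 > 0.04045 → ((0.490196+0.055)/1.055)^2.4 ≈ 0.205079
R_lin = 0.982251, G_lin = 0.376262, B_lin = 0.205079
L = 0.2126×R + 0.7152×G + 0.0722×B
L = 0.2126×0.982251 + 0.7152×0.376262 + 0.0722×0.205079
L ≈ 0.492736


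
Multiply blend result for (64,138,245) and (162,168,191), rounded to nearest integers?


Multiply: C = A×B/255, rounded to nearest integer
R: 64×162/255 = 10368/255 ≈ 40.659 → 41
G: 138×168/255 = 23184/255 ≈ 90.918 → 91
B: 245×191/255 = 46795/255 ≈ 183.510 → 184
= RGB(41, 91, 184)


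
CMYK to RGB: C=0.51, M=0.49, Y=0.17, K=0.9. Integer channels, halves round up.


R = 255 × (1-C) × (1-K) = 255 × 0.49 × 0.10 = 12.495 → 12
G = 255 × (1-M) × (1-K) = 255 × 0.51 × 0.10 = 13.005 → 13
B = 255 × (1-Y) × (1-K) = 255 × 0.83 × 0.10 = 21.165 → 21
= RGB(12, 13, 21)


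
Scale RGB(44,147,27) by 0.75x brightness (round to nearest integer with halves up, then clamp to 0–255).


Multiply each channel by 0.75, round half up, clamp to [0, 255]
R: 44×0.75 = 33
G: 147×0.75 = 110.25 → round → 110
B: 27×0.75 = 20.25 → round → 20
= RGB(33, 110, 20)


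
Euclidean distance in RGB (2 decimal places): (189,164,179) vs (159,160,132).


d = √[(R₁-R₂)² + (G₁-G₂)² + (B₁-B₂)²]
d = √[(189-159)² + (164-160)² + (179-132)²]
d = √[900 + 16 + 2209]
d = √3125
d ≈ 55.90


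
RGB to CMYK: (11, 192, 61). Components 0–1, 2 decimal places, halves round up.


R'=11/255≈0.0431, G'=192/255≈0.7529, B'=61/255≈0.2392
K = 1 - max(R',G',B') = 1 - 192/255 = 63/255 = 0.24705… → 0.25
(1-R'-K)/(1-K) simplifies to (max-R)/max with max = 192:
C = (192-11)/192 = 181/192 = 0.94270… → 0.94
M = (192-192)/192 = 0/192 = 0 → 0.00
Y = (192-61)/192 = 131/192 = 0.68229… → 0.68
= CMYK(0.94, 0.00, 0.68, 0.25)


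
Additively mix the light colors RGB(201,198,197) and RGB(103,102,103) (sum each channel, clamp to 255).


Additive: each channel = min(255, C₁+C₂)
R: 201+103 = 304 → 255
G: 198+102 = 300 → 255
B: 197+103 = 300 → 255
= RGB(255, 255, 255)


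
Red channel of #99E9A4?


Color: #99E9A4
R = 99 = 153
G = E9 = 233
B = A4 = 164
Red = 153


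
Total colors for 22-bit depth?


Colors = 2^bits = 2^22
= 4,194,304 colors


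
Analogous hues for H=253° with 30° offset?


Base hue: 253°
Left analog: (253 - 30) mod 360 = 223°
Right analog: (253 + 30) mod 360 = 283°
Analogous hues = 223° and 283°


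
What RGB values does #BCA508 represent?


BC → 188 (R)
A5 → 165 (G)
08 → 8 (B)
= RGB(188, 165, 8)


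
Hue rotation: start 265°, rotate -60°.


New hue = (H + rotation) mod 360
New hue = (265 -60) mod 360
= 205 mod 360
= 205°


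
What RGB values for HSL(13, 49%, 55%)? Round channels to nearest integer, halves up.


H=13°, S=0.49, L=0.55
C = (1-|2L-1|)×S = (1-|0.10|)×0.49 = 0.441
H' = H/60 = 13/60 ≈ 0.2167; X = C×(1-|H' mod 2 - 1|) = 0.09555
m = L - C/2 = 0.55 - 0.2205 = 0.3295
Sector ⌊H'⌋ = 0 → (R',G',B') = (0.441, 0.09555, 0.0)
RGB = ((R'+m)×255, (G'+m)×255, (B'+m)×255) = (196.4775, 108.38775, 84.0225)
Round half up → RGB(196, 108, 84)


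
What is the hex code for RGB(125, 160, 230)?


R = 125 → 7D (hex)
G = 160 → A0 (hex)
B = 230 → E6 (hex)
Hex = #7DA0E6


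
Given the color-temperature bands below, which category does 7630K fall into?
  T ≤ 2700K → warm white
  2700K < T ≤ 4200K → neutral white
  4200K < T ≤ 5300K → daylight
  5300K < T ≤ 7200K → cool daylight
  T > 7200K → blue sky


Temperature: 7630K
7630K > 7200K → blue sky
Classification: blue sky


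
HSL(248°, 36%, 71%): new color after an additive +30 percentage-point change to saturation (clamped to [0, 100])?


Original S = 36%
Adjustment = +30 percentage points
New S = 36 + (30) = 66
Clamp to [0, 100] → 66
= HSL(248°, 66%, 71%)


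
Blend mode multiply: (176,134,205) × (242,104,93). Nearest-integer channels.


Multiply: C = A×B/255, rounded to nearest integer
R: 176×242/255 = 42592/255 ≈ 167.027 → 167
G: 134×104/255 = 13936/255 ≈ 54.651 → 55
B: 205×93/255 = 19065/255 ≈ 74.765 → 75
= RGB(167, 55, 75)


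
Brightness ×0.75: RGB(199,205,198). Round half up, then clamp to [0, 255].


Multiply each channel by 0.75, round half up, clamp to [0, 255]
R: 199×0.75 = 149.25 → round → 149
G: 205×0.75 = 153.75 → round → 154
B: 198×0.75 = 148.5 → round → 149
= RGB(149, 154, 149)


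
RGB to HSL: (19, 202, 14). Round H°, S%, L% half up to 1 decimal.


Normalize: R'=19/255≈0.0745, G'=202/255≈0.7922, B'=14/255≈0.0549
Max=202/255, Min=14/255, Δ=Max-Min=188/255
L = (Max+Min)/2 = (202+14)/510 = 216/510 = 0.42352… → L = 42.4%
L ≤ 0.5 → S = Δ/(Max+Min) = 188/(202+14) = 188/216 = 0.87037… → S = 87.0%
(the 1/255 factors cancel in S and H, so raw channel differences can be used)
Max is G' → H = 60 × ((B-R)/Δ + 2) = 60 × ((14-19)/188 + 2)
  -5/188 + 2 = -0.0265… + 2 = 1.9734…
  H = 60 × 1.9734… = 118.404…° → H = 118.4°
= HSL(118.4°, 87.0%, 42.4%)


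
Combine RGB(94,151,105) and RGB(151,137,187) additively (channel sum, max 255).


Additive: each channel = min(255, C₁+C₂)
R: 94+151 = 245 → 245
G: 151+137 = 288 → 255
B: 105+187 = 292 → 255
= RGB(245, 255, 255)


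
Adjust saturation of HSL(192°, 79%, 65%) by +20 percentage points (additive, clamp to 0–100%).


Original S = 79%
Adjustment = +20 percentage points
New S = 79 + (20) = 99
Clamp to [0, 100] → 99
= HSL(192°, 99%, 65%)
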